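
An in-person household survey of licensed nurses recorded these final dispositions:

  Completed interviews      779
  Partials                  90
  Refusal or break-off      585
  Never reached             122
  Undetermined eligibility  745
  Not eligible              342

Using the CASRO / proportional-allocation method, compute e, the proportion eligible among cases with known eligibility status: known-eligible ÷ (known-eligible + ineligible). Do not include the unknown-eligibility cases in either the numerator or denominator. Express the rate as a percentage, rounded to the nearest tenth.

82.2%

Known eligible → 779 + 90 + 585 + 122 = 1576
e = 1576 / (1576 + 342) = 1576 / 1918 = 0.8217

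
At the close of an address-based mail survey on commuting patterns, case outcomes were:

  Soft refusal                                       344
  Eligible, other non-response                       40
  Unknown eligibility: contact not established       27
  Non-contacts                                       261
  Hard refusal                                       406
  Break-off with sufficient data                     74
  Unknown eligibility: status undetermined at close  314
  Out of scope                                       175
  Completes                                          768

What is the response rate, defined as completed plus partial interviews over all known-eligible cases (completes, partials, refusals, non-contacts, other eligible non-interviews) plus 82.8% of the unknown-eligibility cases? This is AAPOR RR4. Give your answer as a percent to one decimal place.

Refusal or break-off = 406 + 344 = 750
Unknown eligibility = 27 + 314 = 341
Num: 768 + 74 = 842
Determined eligible: 768 + 74 + 750 + 261 + 40 = 1893
Eligible share of unknowns: 0.8280 × 341 = 282.35
Base: 1893 + 282.35 = 2175.35
RR4 = 842 / 2175.35 = 0.3871

38.7%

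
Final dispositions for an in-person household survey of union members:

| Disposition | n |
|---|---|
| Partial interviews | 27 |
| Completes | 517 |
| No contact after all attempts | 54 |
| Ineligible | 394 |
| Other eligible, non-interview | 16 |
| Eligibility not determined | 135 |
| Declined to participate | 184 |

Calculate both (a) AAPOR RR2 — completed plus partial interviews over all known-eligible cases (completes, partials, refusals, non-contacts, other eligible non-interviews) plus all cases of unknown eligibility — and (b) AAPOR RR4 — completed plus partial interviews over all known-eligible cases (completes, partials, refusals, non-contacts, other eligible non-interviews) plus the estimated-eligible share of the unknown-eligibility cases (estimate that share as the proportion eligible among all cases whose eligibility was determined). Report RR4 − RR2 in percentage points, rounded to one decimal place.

Top: 517 + 27 = 544
Base: 517 + 27 + 184 + 54 + 16 + 135 = 933
RR2 = 544 / 933 = 0.5831
Eligible (known): 517 + 27 + 184 + 54 + 16 = 798
e = 798 / (798 + 394) = 798 / 1192 = 0.6695
e × U: 0.6695 × 135 = 90.38
Base: 798 + 90.38 = 888.38
RR4 = 544 / 888.38 = 0.6124
Difference = 61.24 − 58.31 = 2.93 percentage points

2.9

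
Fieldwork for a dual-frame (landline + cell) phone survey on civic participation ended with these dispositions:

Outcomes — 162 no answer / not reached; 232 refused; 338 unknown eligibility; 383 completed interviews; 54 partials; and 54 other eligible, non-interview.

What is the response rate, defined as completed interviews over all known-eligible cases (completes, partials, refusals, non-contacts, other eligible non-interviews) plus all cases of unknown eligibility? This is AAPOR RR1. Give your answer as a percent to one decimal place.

31.3%

Numerator: 383
Denom: 383 + 54 + 232 + 162 + 54 + 338 = 1223
RR1 = 383 / 1223 = 0.3132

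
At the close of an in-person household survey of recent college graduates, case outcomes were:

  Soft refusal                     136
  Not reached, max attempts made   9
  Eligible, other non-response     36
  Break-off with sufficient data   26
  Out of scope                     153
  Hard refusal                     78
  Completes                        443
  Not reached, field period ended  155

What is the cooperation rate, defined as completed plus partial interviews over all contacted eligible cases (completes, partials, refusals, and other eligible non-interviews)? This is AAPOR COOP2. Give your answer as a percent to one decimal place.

Refused = 78 + 136 = 214
No answer / not reached = 155 + 9 = 164
Num = 443 + 26 = 469
Denominator = 443 + 26 + 214 + 36 = 719
COOP2 = 469 / 719 = 0.6523

65.2%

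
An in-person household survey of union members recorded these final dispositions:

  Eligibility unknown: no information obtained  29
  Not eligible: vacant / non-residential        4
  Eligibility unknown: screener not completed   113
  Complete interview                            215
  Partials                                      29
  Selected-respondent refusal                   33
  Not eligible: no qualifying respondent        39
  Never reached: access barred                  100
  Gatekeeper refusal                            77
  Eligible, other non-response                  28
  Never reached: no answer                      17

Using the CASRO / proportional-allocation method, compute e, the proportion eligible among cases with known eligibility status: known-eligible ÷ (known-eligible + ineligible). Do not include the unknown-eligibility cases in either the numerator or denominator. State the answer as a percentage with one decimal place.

92.1%

Declined to participate = 77 + 33 = 110
No contact after all attempts = 17 + 100 = 117
Undetermined eligibility = 113 + 29 = 142
Ineligible = 39 + 4 = 43
Eligible (known) → 215 + 29 + 110 + 117 + 28 = 499
e = 499 / (499 + 43) = 499 / 542 = 0.9207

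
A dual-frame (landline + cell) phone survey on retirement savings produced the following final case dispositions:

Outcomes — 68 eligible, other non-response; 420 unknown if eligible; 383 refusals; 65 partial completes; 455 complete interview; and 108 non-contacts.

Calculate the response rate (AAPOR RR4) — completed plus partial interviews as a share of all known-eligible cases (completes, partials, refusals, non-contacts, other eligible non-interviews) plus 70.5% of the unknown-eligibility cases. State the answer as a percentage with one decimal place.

37.8%

Top = 455 + 65 = 520
Eligible (known) = 455 + 65 + 383 + 108 + 68 = 1079
e × U = 0.7050 × 420 = 296.10
Base = 1079 + 296.10 = 1375.10
RR4 = 520 / 1375.10 = 0.3782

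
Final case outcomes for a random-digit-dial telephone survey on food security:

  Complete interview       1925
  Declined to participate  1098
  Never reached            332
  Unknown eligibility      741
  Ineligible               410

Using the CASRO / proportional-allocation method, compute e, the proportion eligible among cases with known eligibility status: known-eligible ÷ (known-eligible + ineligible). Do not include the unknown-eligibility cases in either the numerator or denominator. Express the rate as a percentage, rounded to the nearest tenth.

89.1%

Known eligible → 1925 + 1098 + 332 = 3355
e = 3355 / (3355 + 410) = 3355 / 3765 = 0.8911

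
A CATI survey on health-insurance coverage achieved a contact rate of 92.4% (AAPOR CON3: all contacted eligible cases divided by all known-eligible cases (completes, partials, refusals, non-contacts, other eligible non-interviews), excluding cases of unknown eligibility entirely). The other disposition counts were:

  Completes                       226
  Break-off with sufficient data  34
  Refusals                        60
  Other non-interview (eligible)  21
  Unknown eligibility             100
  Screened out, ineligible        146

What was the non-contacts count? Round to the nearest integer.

Top = 226 + 34 + 60 + 21 = 341
CON3 = 341 / D = 0.924
D = 341 / 0.924 = 369.0
Other denominator terms total 341
non-contacts = 369.0 − 341 ≈ 28

28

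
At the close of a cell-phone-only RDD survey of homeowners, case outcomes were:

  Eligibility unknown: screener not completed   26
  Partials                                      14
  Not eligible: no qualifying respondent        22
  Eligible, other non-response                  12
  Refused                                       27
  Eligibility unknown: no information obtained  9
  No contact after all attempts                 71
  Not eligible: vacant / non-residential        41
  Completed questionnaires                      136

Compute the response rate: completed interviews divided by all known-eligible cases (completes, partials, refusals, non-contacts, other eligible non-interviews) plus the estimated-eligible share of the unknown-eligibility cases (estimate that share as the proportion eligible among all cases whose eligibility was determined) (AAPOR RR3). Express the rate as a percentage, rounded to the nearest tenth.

47.2%

Undetermined eligibility = 26 + 9 = 35
Ineligible = 22 + 41 = 63
Top: 136
Eligible (known): 136 + 14 + 27 + 71 + 12 = 260
e = 260 / (260 + 63) = 260 / 323 = 0.8050
Eligible share of unknowns: 0.8050 × 35 = 28.18
Base: 260 + 28.18 = 288.18
RR3 = 136 / 288.18 = 0.4719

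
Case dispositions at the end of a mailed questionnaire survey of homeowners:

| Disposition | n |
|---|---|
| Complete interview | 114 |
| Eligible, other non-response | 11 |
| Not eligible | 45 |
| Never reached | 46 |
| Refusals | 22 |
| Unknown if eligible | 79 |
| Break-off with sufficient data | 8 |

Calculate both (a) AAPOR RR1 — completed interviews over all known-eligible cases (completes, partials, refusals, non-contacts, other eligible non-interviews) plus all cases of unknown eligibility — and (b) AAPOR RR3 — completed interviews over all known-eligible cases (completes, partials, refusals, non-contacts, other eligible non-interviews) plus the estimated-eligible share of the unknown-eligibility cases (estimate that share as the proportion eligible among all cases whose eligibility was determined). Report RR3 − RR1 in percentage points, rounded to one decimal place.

2.2

Num = 114
Denom = 114 + 8 + 22 + 46 + 11 + 79 = 280
RR1 = 114 / 280 = 0.4071
Known eligible = 114 + 8 + 22 + 46 + 11 = 201
e = 201 / (201 + 45) = 201 / 246 = 0.8171
e × U = 0.8171 × 79 = 64.55
Denom = 201 + 64.55 = 265.55
RR3 = 114 / 265.55 = 0.4293
Difference = 42.93 − 40.71 = 2.22 percentage points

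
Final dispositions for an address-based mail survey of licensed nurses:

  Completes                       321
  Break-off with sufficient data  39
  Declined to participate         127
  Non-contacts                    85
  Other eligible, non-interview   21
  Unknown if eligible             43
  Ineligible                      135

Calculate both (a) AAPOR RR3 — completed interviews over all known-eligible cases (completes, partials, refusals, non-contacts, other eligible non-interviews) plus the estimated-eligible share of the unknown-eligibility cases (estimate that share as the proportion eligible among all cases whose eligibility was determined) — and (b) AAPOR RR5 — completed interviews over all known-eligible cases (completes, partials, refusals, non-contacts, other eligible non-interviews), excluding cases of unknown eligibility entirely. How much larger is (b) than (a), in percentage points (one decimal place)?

3.0

Num = 321
Determined eligible = 321 + 39 + 127 + 85 + 21 = 593
e = 593 / (593 + 135) = 593 / 728 = 0.8146
Estimated eligible among unknowns = 0.8146 × 43 = 35.03
Base = 593 + 35.03 = 628.03
RR3 = 321 / 628.03 = 0.5111
Base = 321 + 39 + 127 + 85 + 21 = 593
RR5 = 321 / 593 = 0.5413
Difference = 54.13 − 51.11 = 3.02 percentage points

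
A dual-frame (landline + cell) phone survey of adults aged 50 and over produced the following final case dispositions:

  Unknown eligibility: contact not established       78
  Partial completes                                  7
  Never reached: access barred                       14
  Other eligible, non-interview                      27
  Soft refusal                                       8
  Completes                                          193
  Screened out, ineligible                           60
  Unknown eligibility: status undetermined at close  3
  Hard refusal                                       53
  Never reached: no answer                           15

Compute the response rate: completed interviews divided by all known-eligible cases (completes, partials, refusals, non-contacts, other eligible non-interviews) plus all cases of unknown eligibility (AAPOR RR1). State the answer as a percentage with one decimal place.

48.5%

Refusal or break-off = 53 + 8 = 61
Never reached = 15 + 14 = 29
Eligibility not determined = 78 + 3 = 81
Top = 193
Denominator = 193 + 7 + 61 + 29 + 27 + 81 = 398
RR1 = 193 / 398 = 0.4849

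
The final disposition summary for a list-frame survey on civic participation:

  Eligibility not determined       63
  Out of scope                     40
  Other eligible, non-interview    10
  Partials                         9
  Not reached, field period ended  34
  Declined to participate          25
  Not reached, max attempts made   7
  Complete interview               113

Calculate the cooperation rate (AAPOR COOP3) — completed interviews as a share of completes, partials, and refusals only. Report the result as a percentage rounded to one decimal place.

No answer / not reached = 34 + 7 = 41
Numerator: 113
Denom: 113 + 9 + 25 = 147
COOP3 = 113 / 147 = 0.7687

76.9%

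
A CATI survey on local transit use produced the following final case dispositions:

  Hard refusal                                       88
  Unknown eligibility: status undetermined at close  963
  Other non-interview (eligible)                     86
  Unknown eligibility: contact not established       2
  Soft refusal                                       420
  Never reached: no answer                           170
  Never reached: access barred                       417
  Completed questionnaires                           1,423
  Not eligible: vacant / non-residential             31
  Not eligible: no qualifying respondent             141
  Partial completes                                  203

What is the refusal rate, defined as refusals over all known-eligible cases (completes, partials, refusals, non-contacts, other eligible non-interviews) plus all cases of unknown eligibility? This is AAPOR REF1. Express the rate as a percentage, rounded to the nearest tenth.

Refused = 88 + 420 = 508
Never reached = 170 + 417 = 587
Unknown eligibility = 2 + 963 = 965
Screened out, ineligible = 141 + 31 = 172
Num: 508
Denom: 1423 + 203 + 508 + 587 + 86 + 965 = 3772
REF1 = 508 / 3772 = 0.1347

13.5%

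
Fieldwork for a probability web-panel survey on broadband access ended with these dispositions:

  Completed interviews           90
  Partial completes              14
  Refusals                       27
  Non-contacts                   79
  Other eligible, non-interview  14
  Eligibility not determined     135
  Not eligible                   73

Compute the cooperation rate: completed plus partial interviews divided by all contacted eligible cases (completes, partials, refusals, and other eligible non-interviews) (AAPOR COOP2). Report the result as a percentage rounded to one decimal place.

71.7%

Num = 90 + 14 = 104
Denom = 90 + 14 + 27 + 14 = 145
COOP2 = 104 / 145 = 0.7172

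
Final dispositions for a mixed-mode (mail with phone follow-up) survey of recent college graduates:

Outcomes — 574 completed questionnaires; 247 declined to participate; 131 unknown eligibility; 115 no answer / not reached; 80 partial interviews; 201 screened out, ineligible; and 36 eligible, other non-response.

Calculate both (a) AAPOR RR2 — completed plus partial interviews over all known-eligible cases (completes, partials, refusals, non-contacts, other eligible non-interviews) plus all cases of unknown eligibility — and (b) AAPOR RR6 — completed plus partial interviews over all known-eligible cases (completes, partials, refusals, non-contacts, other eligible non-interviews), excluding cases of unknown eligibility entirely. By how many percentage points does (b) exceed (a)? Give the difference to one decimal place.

Top = 574 + 80 = 654
Denom = 574 + 80 + 247 + 115 + 36 + 131 = 1183
RR2 = 654 / 1183 = 0.5528
Denom = 574 + 80 + 247 + 115 + 36 = 1052
RR6 = 654 / 1052 = 0.6217
Difference = 62.17 − 55.28 = 6.89 percentage points

6.9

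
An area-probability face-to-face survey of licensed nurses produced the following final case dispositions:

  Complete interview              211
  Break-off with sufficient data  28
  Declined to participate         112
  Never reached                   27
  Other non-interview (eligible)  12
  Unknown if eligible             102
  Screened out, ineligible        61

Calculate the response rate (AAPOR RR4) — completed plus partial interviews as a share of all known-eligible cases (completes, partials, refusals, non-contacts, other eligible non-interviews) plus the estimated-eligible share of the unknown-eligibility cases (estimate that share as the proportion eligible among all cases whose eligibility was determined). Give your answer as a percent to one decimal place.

50.0%

Numerator = 211 + 28 = 239
Eligible (known) = 211 + 28 + 112 + 27 + 12 = 390
e = 390 / (390 + 61) = 390 / 451 = 0.8647
e × U = 0.8647 × 102 = 88.20
Denominator = 390 + 88.20 = 478.20
RR4 = 239 / 478.20 = 0.4998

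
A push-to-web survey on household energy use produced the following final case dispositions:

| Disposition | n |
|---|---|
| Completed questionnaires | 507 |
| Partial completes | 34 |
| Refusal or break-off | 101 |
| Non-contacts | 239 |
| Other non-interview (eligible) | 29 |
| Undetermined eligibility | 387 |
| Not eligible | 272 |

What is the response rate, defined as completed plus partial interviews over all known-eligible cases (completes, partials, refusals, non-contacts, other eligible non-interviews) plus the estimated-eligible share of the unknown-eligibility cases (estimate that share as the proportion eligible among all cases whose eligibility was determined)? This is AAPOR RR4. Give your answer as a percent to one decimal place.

Num: 507 + 34 = 541
Determined eligible: 507 + 34 + 101 + 239 + 29 = 910
e = 910 / (910 + 272) = 910 / 1182 = 0.7699
Estimated eligible among unknowns: 0.7699 × 387 = 297.95
Denom: 910 + 297.95 = 1207.95
RR4 = 541 / 1207.95 = 0.4479

44.8%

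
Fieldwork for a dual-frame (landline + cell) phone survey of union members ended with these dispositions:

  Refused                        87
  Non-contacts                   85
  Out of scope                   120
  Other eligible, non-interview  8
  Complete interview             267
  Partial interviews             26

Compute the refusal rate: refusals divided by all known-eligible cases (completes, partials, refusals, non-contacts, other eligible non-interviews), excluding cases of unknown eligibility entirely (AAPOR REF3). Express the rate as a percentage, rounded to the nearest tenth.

Num → 87
Denom → 267 + 26 + 87 + 85 + 8 = 473
REF3 = 87 / 473 = 0.1839

18.4%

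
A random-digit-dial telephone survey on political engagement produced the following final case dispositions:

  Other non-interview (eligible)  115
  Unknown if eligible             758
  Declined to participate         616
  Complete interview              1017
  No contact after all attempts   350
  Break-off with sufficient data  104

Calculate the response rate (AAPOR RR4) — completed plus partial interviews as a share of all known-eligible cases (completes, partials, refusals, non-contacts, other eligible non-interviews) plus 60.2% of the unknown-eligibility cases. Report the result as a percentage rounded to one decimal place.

Numerator: 1017 + 104 = 1121
Determined eligible: 1017 + 104 + 616 + 350 + 115 = 2202
Eligible share of unknowns: 0.6020 × 758 = 456.32
Denominator: 2202 + 456.32 = 2658.32
RR4 = 1121 / 2658.32 = 0.4217

42.2%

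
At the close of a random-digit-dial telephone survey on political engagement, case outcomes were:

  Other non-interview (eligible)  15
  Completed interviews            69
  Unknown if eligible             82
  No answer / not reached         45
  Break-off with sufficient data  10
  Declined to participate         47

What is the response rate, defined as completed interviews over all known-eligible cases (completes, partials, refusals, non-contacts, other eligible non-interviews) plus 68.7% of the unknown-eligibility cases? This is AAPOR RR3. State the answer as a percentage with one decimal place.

Num = 69
Eligible (known) = 69 + 10 + 47 + 45 + 15 = 186
Eligible share of unknowns = 0.6870 × 82 = 56.33
Denominator = 186 + 56.33 = 242.33
RR3 = 69 / 242.33 = 0.2847

28.5%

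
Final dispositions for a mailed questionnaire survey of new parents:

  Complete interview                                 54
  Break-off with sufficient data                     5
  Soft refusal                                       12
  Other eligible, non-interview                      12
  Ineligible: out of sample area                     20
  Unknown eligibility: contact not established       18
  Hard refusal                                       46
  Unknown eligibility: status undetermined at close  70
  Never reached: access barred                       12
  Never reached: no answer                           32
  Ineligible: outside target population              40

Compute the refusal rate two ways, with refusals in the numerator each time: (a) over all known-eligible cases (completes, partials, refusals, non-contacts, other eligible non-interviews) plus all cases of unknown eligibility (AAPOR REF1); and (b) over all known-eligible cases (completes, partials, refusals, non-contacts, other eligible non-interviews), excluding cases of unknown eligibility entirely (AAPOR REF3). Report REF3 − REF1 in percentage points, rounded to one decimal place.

11.3

Refusal or break-off = 46 + 12 = 58
Never reached = 32 + 12 = 44
Unknown if eligible = 18 + 70 = 88
Out of scope = 40 + 20 = 60
Numerator = 58
Denom = 54 + 5 + 58 + 44 + 12 + 88 = 261
REF1 = 58 / 261 = 0.2222
Denom = 54 + 5 + 58 + 44 + 12 = 173
REF3 = 58 / 173 = 0.3353
Difference = 33.53 − 22.22 = 11.31 percentage points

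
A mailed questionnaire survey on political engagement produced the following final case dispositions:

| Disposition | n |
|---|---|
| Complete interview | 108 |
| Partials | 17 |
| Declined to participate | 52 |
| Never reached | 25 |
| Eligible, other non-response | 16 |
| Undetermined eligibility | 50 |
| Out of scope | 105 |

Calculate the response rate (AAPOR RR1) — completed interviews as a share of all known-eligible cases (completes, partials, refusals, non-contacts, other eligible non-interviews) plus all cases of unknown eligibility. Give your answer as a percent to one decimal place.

Num = 108
Base = 108 + 17 + 52 + 25 + 16 + 50 = 268
RR1 = 108 / 268 = 0.4030

40.3%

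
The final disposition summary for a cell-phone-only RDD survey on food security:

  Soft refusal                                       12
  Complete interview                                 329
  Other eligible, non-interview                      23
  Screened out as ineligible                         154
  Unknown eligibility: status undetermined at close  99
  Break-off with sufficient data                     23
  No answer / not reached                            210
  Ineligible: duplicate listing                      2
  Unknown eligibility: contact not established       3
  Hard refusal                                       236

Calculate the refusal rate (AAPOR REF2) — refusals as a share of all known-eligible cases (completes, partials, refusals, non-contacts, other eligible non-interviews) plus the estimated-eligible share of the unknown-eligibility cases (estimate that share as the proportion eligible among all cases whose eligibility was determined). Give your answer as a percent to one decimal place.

27.0%

Refused = 236 + 12 = 248
Undetermined eligibility = 3 + 99 = 102
Not eligible = 154 + 2 = 156
Numerator: 248
Known eligible: 329 + 23 + 248 + 210 + 23 = 833
e = 833 / (833 + 156) = 833 / 989 = 0.8423
e × U: 0.8423 × 102 = 85.91
Base: 833 + 85.91 = 918.91
REF2 = 248 / 918.91 = 0.2699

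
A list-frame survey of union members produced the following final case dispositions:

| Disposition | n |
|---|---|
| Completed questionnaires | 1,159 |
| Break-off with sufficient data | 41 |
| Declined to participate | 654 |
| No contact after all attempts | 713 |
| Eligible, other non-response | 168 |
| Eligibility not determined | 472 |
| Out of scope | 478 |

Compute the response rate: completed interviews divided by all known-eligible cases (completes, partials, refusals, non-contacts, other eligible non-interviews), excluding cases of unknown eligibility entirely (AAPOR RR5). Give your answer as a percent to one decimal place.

Num = 1159
Base = 1159 + 41 + 654 + 713 + 168 = 2735
RR5 = 1159 / 2735 = 0.4238

42.4%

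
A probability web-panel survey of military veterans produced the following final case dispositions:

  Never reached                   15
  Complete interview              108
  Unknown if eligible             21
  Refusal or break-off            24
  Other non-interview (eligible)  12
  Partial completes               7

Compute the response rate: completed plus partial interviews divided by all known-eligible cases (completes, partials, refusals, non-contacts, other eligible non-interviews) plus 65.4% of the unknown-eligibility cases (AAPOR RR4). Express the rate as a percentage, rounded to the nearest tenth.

Numerator = 108 + 7 = 115
Determined eligible = 108 + 7 + 24 + 15 + 12 = 166
Estimated eligible among unknowns = 0.6540 × 21 = 13.73
Denom = 166 + 13.73 = 179.73
RR4 = 115 / 179.73 = 0.6398

64.0%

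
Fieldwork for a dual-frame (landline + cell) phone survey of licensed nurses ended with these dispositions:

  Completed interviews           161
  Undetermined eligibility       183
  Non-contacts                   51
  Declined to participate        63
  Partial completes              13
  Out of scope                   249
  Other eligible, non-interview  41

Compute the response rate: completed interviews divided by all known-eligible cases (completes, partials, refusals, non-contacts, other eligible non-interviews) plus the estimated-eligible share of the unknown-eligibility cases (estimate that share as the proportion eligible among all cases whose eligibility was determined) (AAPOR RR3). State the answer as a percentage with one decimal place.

37.2%

Numerator = 161
Determined eligible = 161 + 13 + 63 + 51 + 41 = 329
e = 329 / (329 + 249) = 329 / 578 = 0.5692
Eligible share of unknowns = 0.5692 × 183 = 104.16
Denominator = 329 + 104.16 = 433.16
RR3 = 161 / 433.16 = 0.3717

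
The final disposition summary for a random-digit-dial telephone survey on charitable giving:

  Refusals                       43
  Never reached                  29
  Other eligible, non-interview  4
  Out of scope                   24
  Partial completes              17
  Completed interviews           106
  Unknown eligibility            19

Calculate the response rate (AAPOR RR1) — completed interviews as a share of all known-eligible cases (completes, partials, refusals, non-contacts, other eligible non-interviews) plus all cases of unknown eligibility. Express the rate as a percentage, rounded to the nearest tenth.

48.6%

Num = 106
Denominator = 106 + 17 + 43 + 29 + 4 + 19 = 218
RR1 = 106 / 218 = 0.4862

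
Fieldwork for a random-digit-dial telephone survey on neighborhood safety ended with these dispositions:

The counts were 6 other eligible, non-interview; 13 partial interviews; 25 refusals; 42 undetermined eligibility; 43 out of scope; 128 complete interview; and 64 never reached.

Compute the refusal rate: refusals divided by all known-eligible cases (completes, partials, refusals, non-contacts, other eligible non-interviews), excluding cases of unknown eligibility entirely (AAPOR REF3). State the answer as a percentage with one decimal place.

Numerator → 25
Denom → 128 + 13 + 25 + 64 + 6 = 236
REF3 = 25 / 236 = 0.1059

10.6%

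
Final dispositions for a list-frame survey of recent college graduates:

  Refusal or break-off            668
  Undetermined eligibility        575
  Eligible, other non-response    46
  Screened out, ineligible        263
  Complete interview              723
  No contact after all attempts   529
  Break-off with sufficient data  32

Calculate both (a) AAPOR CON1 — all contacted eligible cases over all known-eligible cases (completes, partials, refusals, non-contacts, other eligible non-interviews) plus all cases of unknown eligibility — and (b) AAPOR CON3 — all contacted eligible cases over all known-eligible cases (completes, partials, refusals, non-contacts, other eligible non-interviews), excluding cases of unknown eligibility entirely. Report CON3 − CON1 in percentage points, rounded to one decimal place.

Num = 723 + 32 + 668 + 46 = 1469
Denom = 723 + 32 + 668 + 529 + 46 + 575 = 2573
CON1 = 1469 / 2573 = 0.5709
Denom = 723 + 32 + 668 + 529 + 46 = 1998
CON3 = 1469 / 1998 = 0.7352
Difference = 73.52 − 57.09 = 16.43 percentage points

16.4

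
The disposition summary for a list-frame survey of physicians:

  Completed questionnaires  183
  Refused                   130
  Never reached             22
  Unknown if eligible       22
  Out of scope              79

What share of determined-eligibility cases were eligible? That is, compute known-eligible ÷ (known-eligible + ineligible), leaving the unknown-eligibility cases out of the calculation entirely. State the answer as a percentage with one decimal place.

Determined eligible = 183 + 130 + 22 = 335
e = 335 / (335 + 79) = 335 / 414 = 0.8092

80.9%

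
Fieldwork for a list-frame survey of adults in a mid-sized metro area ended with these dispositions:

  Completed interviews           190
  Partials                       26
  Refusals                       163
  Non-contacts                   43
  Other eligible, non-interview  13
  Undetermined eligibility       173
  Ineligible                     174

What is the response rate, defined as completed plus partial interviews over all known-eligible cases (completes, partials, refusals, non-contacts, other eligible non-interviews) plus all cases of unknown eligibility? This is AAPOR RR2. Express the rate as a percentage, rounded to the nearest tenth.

35.5%

Top → 190 + 26 = 216
Denom → 190 + 26 + 163 + 43 + 13 + 173 = 608
RR2 = 216 / 608 = 0.3553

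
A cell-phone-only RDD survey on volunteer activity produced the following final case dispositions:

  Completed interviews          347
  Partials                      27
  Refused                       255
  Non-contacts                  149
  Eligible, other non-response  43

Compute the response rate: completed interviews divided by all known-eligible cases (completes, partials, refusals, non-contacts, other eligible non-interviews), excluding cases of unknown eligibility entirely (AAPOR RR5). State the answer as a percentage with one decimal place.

42.3%

Num: 347
Denominator: 347 + 27 + 255 + 149 + 43 = 821
RR5 = 347 / 821 = 0.4227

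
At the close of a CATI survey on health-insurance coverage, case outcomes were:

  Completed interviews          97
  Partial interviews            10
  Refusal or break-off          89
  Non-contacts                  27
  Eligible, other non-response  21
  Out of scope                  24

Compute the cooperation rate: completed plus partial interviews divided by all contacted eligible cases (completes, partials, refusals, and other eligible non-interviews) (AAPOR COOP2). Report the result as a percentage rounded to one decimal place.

49.3%

Top: 97 + 10 = 107
Denominator: 97 + 10 + 89 + 21 = 217
COOP2 = 107 / 217 = 0.4931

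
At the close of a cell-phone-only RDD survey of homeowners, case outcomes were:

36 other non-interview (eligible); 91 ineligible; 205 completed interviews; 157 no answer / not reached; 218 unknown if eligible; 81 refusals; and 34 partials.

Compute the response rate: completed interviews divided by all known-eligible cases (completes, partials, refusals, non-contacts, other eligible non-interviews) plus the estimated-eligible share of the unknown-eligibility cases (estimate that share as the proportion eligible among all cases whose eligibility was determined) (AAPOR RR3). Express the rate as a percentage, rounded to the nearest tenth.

29.4%

Top = 205
Known eligible = 205 + 34 + 81 + 157 + 36 = 513
e = 513 / (513 + 91) = 513 / 604 = 0.8493
e × U = 0.8493 × 218 = 185.15
Base = 513 + 185.15 = 698.15
RR3 = 205 / 698.15 = 0.2936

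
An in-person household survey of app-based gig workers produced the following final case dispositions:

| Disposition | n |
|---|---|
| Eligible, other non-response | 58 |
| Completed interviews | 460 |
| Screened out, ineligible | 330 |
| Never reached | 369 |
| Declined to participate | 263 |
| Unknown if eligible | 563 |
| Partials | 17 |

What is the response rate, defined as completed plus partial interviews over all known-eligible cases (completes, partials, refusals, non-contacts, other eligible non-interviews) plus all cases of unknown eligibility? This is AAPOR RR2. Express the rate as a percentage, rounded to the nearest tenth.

27.6%

Num = 460 + 17 = 477
Denominator = 460 + 17 + 263 + 369 + 58 + 563 = 1730
RR2 = 477 / 1730 = 0.2757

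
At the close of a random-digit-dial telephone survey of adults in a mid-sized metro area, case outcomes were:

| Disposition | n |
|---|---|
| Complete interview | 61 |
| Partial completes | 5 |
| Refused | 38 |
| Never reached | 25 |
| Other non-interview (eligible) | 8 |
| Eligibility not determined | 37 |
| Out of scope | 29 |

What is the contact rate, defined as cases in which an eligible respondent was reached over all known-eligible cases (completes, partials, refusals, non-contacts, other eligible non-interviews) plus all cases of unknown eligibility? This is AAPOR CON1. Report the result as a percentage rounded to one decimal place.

Numerator = 61 + 5 + 38 + 8 = 112
Denominator = 61 + 5 + 38 + 25 + 8 + 37 = 174
CON1 = 112 / 174 = 0.6437

64.4%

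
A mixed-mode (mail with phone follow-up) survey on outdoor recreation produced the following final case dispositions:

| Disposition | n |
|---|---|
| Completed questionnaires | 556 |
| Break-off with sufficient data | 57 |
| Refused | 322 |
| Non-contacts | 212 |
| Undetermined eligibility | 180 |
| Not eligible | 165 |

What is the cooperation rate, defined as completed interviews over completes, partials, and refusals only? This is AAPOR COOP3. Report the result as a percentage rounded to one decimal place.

Num: 556
Base: 556 + 57 + 322 = 935
COOP3 = 556 / 935 = 0.5947

59.5%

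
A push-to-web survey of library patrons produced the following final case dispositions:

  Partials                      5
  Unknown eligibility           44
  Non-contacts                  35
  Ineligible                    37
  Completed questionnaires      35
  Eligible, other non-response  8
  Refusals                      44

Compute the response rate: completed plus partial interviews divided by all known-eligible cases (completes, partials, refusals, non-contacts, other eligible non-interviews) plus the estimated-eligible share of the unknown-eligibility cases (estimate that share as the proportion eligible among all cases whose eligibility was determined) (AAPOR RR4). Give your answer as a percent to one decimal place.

Num = 35 + 5 = 40
Eligible (known) = 35 + 5 + 44 + 35 + 8 = 127
e = 127 / (127 + 37) = 127 / 164 = 0.7744
Estimated eligible among unknowns = 0.7744 × 44 = 34.07
Base = 127 + 34.07 = 161.07
RR4 = 40 / 161.07 = 0.2483

24.8%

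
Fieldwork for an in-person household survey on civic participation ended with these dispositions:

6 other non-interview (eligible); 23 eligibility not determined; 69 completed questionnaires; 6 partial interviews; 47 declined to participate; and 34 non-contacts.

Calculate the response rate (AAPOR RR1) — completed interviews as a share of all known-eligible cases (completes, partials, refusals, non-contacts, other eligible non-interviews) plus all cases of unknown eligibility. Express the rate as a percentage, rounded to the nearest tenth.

37.3%

Top = 69
Denominator = 69 + 6 + 47 + 34 + 6 + 23 = 185
RR1 = 69 / 185 = 0.3730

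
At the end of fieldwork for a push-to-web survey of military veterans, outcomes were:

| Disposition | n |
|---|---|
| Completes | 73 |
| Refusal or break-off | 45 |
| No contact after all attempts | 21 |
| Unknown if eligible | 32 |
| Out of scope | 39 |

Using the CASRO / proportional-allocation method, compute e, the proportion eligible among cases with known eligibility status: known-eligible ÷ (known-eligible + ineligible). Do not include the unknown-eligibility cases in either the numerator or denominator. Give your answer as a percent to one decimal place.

Known eligible = 73 + 45 + 21 = 139
e = 139 / (139 + 39) = 139 / 178 = 0.7809

78.1%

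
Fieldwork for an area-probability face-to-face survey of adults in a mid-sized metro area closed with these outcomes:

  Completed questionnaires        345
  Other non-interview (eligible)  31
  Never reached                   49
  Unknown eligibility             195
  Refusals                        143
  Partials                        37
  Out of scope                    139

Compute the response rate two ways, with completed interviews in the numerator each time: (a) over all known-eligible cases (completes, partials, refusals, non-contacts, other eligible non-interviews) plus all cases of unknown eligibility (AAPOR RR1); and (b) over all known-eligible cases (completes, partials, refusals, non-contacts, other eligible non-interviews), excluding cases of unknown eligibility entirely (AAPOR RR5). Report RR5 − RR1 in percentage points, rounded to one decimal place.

13.9

Numerator → 345
Base → 345 + 37 + 143 + 49 + 31 + 195 = 800
RR1 = 345 / 800 = 0.4313
Base → 345 + 37 + 143 + 49 + 31 = 605
RR5 = 345 / 605 = 0.5702
Difference = 57.02 − 43.12 = 13.90 percentage points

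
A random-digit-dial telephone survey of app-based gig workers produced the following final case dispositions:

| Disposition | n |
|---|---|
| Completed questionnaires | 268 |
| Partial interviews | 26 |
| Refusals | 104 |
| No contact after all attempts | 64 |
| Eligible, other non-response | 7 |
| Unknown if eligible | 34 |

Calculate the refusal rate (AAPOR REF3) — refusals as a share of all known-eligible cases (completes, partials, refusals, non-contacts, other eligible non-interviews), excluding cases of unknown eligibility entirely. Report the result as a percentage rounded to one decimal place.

22.2%

Top → 104
Base → 268 + 26 + 104 + 64 + 7 = 469
REF3 = 104 / 469 = 0.2217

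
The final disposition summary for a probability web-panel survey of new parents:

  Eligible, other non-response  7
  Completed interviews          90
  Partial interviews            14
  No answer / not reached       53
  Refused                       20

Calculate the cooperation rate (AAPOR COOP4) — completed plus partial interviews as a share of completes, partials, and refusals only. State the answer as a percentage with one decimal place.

83.9%

Numerator: 90 + 14 = 104
Denominator: 90 + 14 + 20 = 124
COOP4 = 104 / 124 = 0.8387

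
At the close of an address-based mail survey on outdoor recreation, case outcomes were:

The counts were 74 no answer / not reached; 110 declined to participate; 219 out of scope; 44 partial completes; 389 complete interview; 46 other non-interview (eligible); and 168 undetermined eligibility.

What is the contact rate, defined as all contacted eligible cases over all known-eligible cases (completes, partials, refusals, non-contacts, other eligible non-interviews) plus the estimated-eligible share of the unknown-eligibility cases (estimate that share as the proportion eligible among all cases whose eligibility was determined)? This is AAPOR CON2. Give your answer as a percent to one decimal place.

74.6%

Top: 389 + 44 + 110 + 46 = 589
Known eligible: 389 + 44 + 110 + 74 + 46 = 663
e = 663 / (663 + 219) = 663 / 882 = 0.7517
Eligible share of unknowns: 0.7517 × 168 = 126.29
Base: 663 + 126.29 = 789.29
CON2 = 589 / 789.29 = 0.7462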